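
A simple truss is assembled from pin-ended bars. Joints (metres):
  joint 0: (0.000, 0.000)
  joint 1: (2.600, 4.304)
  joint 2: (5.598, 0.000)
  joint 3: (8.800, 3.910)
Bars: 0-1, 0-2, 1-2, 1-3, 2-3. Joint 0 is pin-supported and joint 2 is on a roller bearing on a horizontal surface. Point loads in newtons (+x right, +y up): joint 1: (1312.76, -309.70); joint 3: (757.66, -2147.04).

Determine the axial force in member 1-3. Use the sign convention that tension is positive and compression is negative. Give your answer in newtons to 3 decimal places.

N=4 nodes, M=5 members, R=3 reactions → 2N=8, M+R=8
member 0 (0-1): L=5.0284, (cx,cy)=(0.5171,0.8559)
member 1 (0-2): L=5.5980, (cx,cy)=(1.0000,0.0000)
member 2 (1-2): L=5.2452, (cx,cy)=(0.5716,-0.8206)
member 3 (1-3): L=6.2125, (cx,cy)=(0.9980,-0.0634)
member 4 (2-3): L=5.0538, (cx,cy)=(0.6336,0.7737)
solve A·x = −loads:
  F[0-1] = +3038.4368 N (tension)
  F[0-2] = +499.3444 N (tension)
  F[1-2] = -3732.1171 N (compression)
  F[1-3] = +2396.2950 N (tension)
  F[2-3] = -2578.6869 N (compression)
  Rx@0 = -2070.4200 N
  Ry@0 = -2600.7344 N
  Ry@2 = +5057.4744 N

2396.295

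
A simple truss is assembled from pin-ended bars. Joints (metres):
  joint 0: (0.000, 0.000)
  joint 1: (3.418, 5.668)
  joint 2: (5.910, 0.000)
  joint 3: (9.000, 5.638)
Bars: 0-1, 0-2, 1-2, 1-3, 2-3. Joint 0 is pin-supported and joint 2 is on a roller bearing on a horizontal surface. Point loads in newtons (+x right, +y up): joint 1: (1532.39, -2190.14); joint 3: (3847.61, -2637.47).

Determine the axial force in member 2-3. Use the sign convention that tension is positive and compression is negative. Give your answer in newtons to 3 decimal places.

-2975.270

N=4 nodes, M=5 members, R=3 reactions → 2N=8, M+R=8
member 0 (0-1): L=6.6188, (cx,cy)=(0.5164,0.8563)
member 1 (0-2): L=5.9100, (cx,cy)=(1.0000,0.0000)
member 2 (1-2): L=6.1916, (cx,cy)=(0.4025,-0.9154)
member 3 (1-3): L=5.5821, (cx,cy)=(1.0000,-0.0054)
member 4 (2-3): L=6.4292, (cx,cy)=(0.4806,0.8769)
solve A·x = −loads:
  F[0-1] = +6534.3603 N (tension)
  F[0-2] = +2005.6220 N (tension)
  F[1-2] = -8536.0675 N (compression)
  F[1-3] = +5277.6504 N (tension)
  F[2-3] = -2975.2701 N (compression)
  Rx@0 = -5380.0000 N
  Ry@0 = -5595.6625 N
  Ry@2 = +10423.2725 N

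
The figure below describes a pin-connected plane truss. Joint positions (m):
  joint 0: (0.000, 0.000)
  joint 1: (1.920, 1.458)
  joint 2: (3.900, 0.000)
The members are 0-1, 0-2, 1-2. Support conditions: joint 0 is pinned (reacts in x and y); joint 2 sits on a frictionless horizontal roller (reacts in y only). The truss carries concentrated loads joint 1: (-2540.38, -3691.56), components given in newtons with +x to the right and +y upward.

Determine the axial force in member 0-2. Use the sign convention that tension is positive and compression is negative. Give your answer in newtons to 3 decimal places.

N=3 nodes, M=3 members, R=3 reactions → 2N=6, M+R=6
member 0 (0-1): L=2.4108, (cx,cy)=(0.7964,0.6048)
member 1 (0-2): L=3.9000, (cx,cy)=(1.0000,0.0000)
member 2 (1-2): L=2.4589, (cx,cy)=(0.8052,-0.5929)
solve A·x = −loads:
  F[0-1] = -4669.3761 N (compression)
  F[0-2] = +1178.3201 N (tension)
  F[1-2] = -1463.3158 N (compression)
  Rx@0 = +2540.3800 N
  Ry@0 = +2823.8879 N
  Ry@2 = +867.6721 N

1178.320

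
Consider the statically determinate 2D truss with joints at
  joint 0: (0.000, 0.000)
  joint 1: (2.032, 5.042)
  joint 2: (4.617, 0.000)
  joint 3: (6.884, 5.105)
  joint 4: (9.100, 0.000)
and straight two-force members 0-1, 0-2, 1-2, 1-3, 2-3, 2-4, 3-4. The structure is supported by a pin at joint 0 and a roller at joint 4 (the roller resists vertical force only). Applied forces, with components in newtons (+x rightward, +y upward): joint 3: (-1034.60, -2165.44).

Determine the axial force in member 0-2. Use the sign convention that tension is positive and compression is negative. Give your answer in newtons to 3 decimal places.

-588.173

N=5 nodes, M=7 members, R=3 reactions → 2N=10, M+R=10
member 0 (0-1): L=5.4361, (cx,cy)=(0.3738,0.9275)
member 1 (0-2): L=4.6170, (cx,cy)=(1.0000,0.0000)
member 2 (1-2): L=5.6660, (cx,cy)=(0.4562,-0.8899)
member 3 (1-3): L=4.8524, (cx,cy)=(0.9999,0.0130)
member 4 (2-3): L=5.5857, (cx,cy)=(0.4059,0.9139)
member 5 (2-4): L=4.4830, (cx,cy)=(1.0000,0.0000)
member 6 (3-4): L=5.5652, (cx,cy)=(0.3982,-0.9173)
solve A·x = −loads:
  F[0-1] = -1194.2947 N (compression)
  F[0-2] = -588.1728 N (compression)
  F[1-2] = +1230.1169 N (tension)
  F[1-3] = -1007.7248 N (compression)
  F[2-3] = -1197.7150 N (compression)
  F[2-4] = +459.1398 N (tension)
  F[3-4] = -1153.0749 N (compression)
  Rx@0 = +1034.6000 N
  Ry@0 = +1107.7196 N
  Ry@4 = +1057.7204 N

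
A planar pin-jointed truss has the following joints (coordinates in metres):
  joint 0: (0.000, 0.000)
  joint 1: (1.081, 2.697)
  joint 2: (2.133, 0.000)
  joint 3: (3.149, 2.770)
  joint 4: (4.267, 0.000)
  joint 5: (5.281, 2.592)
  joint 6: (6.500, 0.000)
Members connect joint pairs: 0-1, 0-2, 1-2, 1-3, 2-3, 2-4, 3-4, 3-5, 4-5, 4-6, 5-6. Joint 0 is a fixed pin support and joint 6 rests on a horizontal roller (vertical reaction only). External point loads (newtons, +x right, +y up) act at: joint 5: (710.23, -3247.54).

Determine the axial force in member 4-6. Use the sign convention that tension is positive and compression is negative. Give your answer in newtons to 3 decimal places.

1374.065

N=7 nodes, M=11 members, R=3 reactions → 2N=14, M+R=14
member 0 (0-1): L=2.9056, (cx,cy)=(0.3720,0.9282)
member 1 (0-2): L=2.1330, (cx,cy)=(1.0000,0.0000)
member 2 (1-2): L=2.8949, (cx,cy)=(0.3634,-0.9316)
member 3 (1-3): L=2.0693, (cx,cy)=(0.9994,0.0353)
member 4 (2-3): L=2.9505, (cx,cy)=(0.3444,0.9388)
member 5 (2-4): L=2.1340, (cx,cy)=(1.0000,0.0000)
member 6 (3-4): L=2.9871, (cx,cy)=(0.3743,-0.9273)
member 7 (3-5): L=2.1394, (cx,cy)=(0.9965,-0.0832)
member 8 (4-5): L=2.7833, (cx,cy)=(0.3643,0.9313)
member 9 (4-6): L=2.2330, (cx,cy)=(1.0000,0.0000)
member 10 (5-6): L=2.8643, (cx,cy)=(0.4256,-0.9049)
solve A·x = −loads:
  F[0-1] = -351.0185 N (compression)
  F[0-2] = +840.8241 N (tension)
  F[1-2] = +340.0991 N (tension)
  F[1-3] = -254.3431 N (compression)
  F[2-3] = -337.4890 N (compression)
  F[2-4] = +1080.6306 N (tension)
  F[3-4] = +398.1224 N (tension)
  F[3-5] = -521.2149 N (compression)
  F[4-5] = -396.4309 N (compression)
  F[4-6] = +1374.0647 N (tension)
  F[5-6] = -3228.6990 N (compression)
  Rx@0 = -710.2300 N
  Ry@0 = +325.8208 N
  Ry@6 = +2921.7192 N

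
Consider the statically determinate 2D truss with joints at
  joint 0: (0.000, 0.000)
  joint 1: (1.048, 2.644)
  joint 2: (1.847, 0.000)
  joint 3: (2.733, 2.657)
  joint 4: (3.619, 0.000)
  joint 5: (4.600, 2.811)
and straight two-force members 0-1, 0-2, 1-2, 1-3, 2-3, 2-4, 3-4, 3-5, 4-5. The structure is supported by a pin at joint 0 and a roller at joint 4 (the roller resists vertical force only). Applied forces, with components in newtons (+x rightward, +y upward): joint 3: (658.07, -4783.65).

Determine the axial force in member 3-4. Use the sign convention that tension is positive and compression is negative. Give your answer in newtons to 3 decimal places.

N=6 nodes, M=9 members, R=3 reactions → 2N=12, M+R=12
member 0 (0-1): L=2.8441, (cx,cy)=(0.3685,0.9296)
member 1 (0-2): L=1.8470, (cx,cy)=(1.0000,0.0000)
member 2 (1-2): L=2.7621, (cx,cy)=(0.2893,-0.9572)
member 3 (1-3): L=1.6851, (cx,cy)=(1.0000,0.0077)
member 4 (2-3): L=2.8008, (cx,cy)=(0.3163,0.9486)
member 5 (2-4): L=1.7720, (cx,cy)=(1.0000,0.0000)
member 6 (3-4): L=2.8008, (cx,cy)=(0.3163,-0.9486)
member 7 (3-5): L=1.8733, (cx,cy)=(0.9966,0.0822)
member 8 (4-5): L=2.9773, (cx,cy)=(0.3295,0.9442)
solve A·x = −loads:
  F[0-1] = -740.0597 N (compression)
  F[0-2] = +930.7665 N (tension)
  F[1-2] = +714.8493 N (tension)
  F[1-3] = -479.4979 N (compression)
  F[2-3] = -721.3289 N (compression)
  F[2-4] = +1365.7351 N (tension)
  F[3-4] = -4317.3713 N (compression)
  F[3-5] = -0.0000 N (compression)
  F[4-5] = +0.0000 N (tension)
  Rx@0 = -658.0700 N
  Ry@0 = +687.9862 N
  Ry@4 = +4095.6638 N

-4317.371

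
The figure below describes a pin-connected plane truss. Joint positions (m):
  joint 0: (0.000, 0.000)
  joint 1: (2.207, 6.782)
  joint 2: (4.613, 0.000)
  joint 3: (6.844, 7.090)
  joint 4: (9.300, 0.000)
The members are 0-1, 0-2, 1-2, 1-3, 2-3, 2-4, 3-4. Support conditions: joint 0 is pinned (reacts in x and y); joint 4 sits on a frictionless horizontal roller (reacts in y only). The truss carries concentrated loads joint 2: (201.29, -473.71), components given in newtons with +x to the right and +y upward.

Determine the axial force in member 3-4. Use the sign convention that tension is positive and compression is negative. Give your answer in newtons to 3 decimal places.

-248.669

N=5 nodes, M=7 members, R=3 reactions → 2N=10, M+R=10
member 0 (0-1): L=7.1321, (cx,cy)=(0.3094,0.9509)
member 1 (0-2): L=4.6130, (cx,cy)=(1.0000,0.0000)
member 2 (1-2): L=7.1961, (cx,cy)=(0.3343,-0.9425)
member 3 (1-3): L=4.6472, (cx,cy)=(0.9978,0.0663)
member 4 (2-3): L=7.4327, (cx,cy)=(0.3002,0.9539)
member 5 (2-4): L=4.6870, (cx,cy)=(1.0000,0.0000)
member 6 (3-4): L=7.5033, (cx,cy)=(0.3273,-0.9449)
solve A·x = −loads:
  F[0-1] = -251.0627 N (compression)
  F[0-2] = +278.9807 N (tension)
  F[1-2] = +242.1368 N (tension)
  F[1-3] = -158.9978 N (compression)
  F[2-3] = +257.3759 N (tension)
  F[2-4] = +81.3945 N (tension)
  F[3-4] = -248.6687 N (compression)
  Rx@0 = -201.2900 N
  Ry@0 = +238.7397 N
  Ry@4 = +234.9703 N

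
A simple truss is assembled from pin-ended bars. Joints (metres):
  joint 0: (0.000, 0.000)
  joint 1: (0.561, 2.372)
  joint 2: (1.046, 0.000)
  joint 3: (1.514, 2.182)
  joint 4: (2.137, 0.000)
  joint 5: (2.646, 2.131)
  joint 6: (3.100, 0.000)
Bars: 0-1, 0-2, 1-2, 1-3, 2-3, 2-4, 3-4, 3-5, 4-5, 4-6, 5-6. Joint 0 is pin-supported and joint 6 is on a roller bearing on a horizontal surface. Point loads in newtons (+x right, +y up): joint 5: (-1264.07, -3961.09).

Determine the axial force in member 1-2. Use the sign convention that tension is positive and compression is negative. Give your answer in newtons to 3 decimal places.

1614.595

N=7 nodes, M=11 members, R=3 reactions → 2N=14, M+R=14
member 0 (0-1): L=2.4374, (cx,cy)=(0.2302,0.9732)
member 1 (0-2): L=1.0460, (cx,cy)=(1.0000,0.0000)
member 2 (1-2): L=2.4211, (cx,cy)=(0.2003,-0.9797)
member 3 (1-3): L=0.9718, (cx,cy)=(0.9807,-0.1955)
member 4 (2-3): L=2.2316, (cx,cy)=(0.2097,0.9778)
member 5 (2-4): L=1.0910, (cx,cy)=(1.0000,0.0000)
member 6 (3-4): L=2.2692, (cx,cy)=(0.2745,-0.9616)
member 7 (3-5): L=1.1331, (cx,cy)=(0.9990,-0.0450)
member 8 (4-5): L=2.1909, (cx,cy)=(0.2323,0.9726)
member 9 (4-6): L=0.9630, (cx,cy)=(1.0000,0.0000)
member 10 (5-6): L=2.1788, (cx,cy)=(0.2084,-0.9781)
solve A·x = −loads:
  F[0-1] = -1489.0304 N (compression)
  F[0-2] = -921.3552 N (compression)
  F[1-2] = +1614.5946 N (tension)
  F[1-3] = -679.2674 N (compression)
  F[2-3] = -1617.8421 N (compression)
  F[2-4] = -258.6309 N (compression)
  F[3-4] = +1574.3204 N (tension)
  F[3-5] = -1439.1216 N (compression)
  F[4-5] = -1556.4095 N (compression)
  F[4-6] = +535.1780 N (tension)
  F[5-6] = -2568.4118 N (compression)
  Rx@0 = +1264.0700 N
  Ry@0 = +1449.0542 N
  Ry@6 = +2512.0358 N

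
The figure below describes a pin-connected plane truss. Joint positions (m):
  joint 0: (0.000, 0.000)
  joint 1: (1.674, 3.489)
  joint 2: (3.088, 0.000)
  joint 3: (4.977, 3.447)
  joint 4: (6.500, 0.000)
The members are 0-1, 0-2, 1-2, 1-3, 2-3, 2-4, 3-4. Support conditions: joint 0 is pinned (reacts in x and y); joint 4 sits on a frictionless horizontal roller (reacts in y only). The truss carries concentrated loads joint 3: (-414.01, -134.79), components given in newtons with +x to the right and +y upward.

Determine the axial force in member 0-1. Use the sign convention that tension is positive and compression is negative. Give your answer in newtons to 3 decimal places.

-278.545

N=5 nodes, M=7 members, R=3 reactions → 2N=10, M+R=10
member 0 (0-1): L=3.8698, (cx,cy)=(0.4326,0.9016)
member 1 (0-2): L=3.0880, (cx,cy)=(1.0000,0.0000)
member 2 (1-2): L=3.7646, (cx,cy)=(0.3756,-0.9268)
member 3 (1-3): L=3.3033, (cx,cy)=(0.9999,-0.0127)
member 4 (2-3): L=3.9307, (cx,cy)=(0.4806,0.8770)
member 5 (2-4): L=3.4120, (cx,cy)=(1.0000,0.0000)
member 6 (3-4): L=3.7685, (cx,cy)=(0.4041,-0.9147)
solve A·x = −loads:
  F[0-1] = -278.5451 N (compression)
  F[0-2] = -293.5170 N (compression)
  F[1-2] = +274.0408 N (tension)
  F[1-3] = -223.4408 N (compression)
  F[2-3] = -289.6126 N (compression)
  F[2-4] = -51.4051 N (compression)
  F[3-4] = +127.1953 N (tension)
  Rx@0 = +414.0100 N
  Ry@0 = +251.1350 N
  Ry@4 = -116.3450 N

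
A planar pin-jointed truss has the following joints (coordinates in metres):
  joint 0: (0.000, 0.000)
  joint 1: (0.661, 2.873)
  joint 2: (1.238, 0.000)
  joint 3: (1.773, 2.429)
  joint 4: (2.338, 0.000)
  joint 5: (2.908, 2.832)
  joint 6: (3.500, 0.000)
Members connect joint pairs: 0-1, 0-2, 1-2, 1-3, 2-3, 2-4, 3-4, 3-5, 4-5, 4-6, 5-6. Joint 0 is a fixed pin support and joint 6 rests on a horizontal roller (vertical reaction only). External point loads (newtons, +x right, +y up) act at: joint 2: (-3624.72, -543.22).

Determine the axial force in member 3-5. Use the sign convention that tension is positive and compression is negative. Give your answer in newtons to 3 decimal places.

-90.100

N=7 nodes, M=11 members, R=3 reactions → 2N=14, M+R=14
member 0 (0-1): L=2.9481, (cx,cy)=(0.2242,0.9745)
member 1 (0-2): L=1.2380, (cx,cy)=(1.0000,0.0000)
member 2 (1-2): L=2.9304, (cx,cy)=(0.1969,-0.9804)
member 3 (1-3): L=1.1974, (cx,cy)=(0.9287,-0.3708)
member 4 (2-3): L=2.4872, (cx,cy)=(0.2151,0.9766)
member 5 (2-4): L=1.1000, (cx,cy)=(1.0000,0.0000)
member 6 (3-4): L=2.4938, (cx,cy)=(0.2266,-0.9740)
member 7 (3-5): L=1.2044, (cx,cy)=(0.9424,0.3346)
member 8 (4-5): L=2.8888, (cx,cy)=(0.1973,0.9803)
member 9 (4-6): L=1.1620, (cx,cy)=(1.0000,0.0000)
member 10 (5-6): L=2.8932, (cx,cy)=(0.2046,-0.9788)
solve A·x = −loads:
  F[0-1] = -360.2474 N (compression)
  F[0-2] = -3543.9470 N (compression)
  F[1-2] = +425.0666 N (tension)
  F[1-3] = -177.0958 N (compression)
  F[2-3] = +129.5064 N (tension)
  F[2-4] = +136.6134 N (tension)
  F[3-4] = -228.2266 N (compression)
  F[3-5] = -90.1002 N (compression)
  F[4-5] = +226.7501 N (tension)
  F[4-6] = +40.1658 N (tension)
  F[5-6] = -196.2979 N (compression)
  Rx@0 = +3624.7200 N
  Ry@0 = +351.0753 N
  Ry@6 = +192.1447 N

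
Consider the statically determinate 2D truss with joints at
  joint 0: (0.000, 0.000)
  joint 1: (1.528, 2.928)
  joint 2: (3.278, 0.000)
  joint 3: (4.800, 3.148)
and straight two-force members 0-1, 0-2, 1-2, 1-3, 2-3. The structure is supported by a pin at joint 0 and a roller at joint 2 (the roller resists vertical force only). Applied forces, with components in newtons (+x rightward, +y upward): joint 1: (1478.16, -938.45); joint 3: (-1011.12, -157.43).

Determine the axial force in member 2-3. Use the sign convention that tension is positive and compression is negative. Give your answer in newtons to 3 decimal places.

N=4 nodes, M=5 members, R=3 reactions → 2N=8, M+R=8
member 0 (0-1): L=3.3027, (cx,cy)=(0.4626,0.8865)
member 1 (0-2): L=3.2780, (cx,cy)=(1.0000,0.0000)
member 2 (1-2): L=3.4111, (cx,cy)=(0.5130,-0.8584)
member 3 (1-3): L=3.2794, (cx,cy)=(0.9977,0.0671)
member 4 (2-3): L=3.4966, (cx,cy)=(0.4353,0.9003)
solve A·x = −loads:
  F[0-1] = -88.6528 N (compression)
  F[0-2] = +508.0551 N (tension)
  F[1-2] = -1077.4303 N (compression)
  F[1-3] = -968.6039 N (compression)
  F[2-3] = -102.6890 N (compression)
  Rx@0 = -467.0400 N
  Ry@0 = +78.5944 N
  Ry@2 = +1017.2856 N

-102.689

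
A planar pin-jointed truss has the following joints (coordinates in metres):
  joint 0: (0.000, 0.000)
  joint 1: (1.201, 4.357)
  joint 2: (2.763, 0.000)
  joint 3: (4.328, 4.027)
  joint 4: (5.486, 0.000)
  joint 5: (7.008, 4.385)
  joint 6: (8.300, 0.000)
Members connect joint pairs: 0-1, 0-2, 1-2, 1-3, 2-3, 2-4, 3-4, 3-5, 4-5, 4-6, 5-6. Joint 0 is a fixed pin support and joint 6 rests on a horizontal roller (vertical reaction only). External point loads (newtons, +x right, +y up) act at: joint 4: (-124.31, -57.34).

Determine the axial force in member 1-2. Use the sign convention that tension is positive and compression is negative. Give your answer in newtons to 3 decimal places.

N=7 nodes, M=11 members, R=3 reactions → 2N=14, M+R=14
member 0 (0-1): L=4.5195, (cx,cy)=(0.2657,0.9640)
member 1 (0-2): L=2.7630, (cx,cy)=(1.0000,0.0000)
member 2 (1-2): L=4.6285, (cx,cy)=(0.3375,-0.9413)
member 3 (1-3): L=3.1444, (cx,cy)=(0.9945,-0.1049)
member 4 (2-3): L=4.3204, (cx,cy)=(0.3622,0.9321)
member 5 (2-4): L=2.7230, (cx,cy)=(1.0000,0.0000)
member 6 (3-4): L=4.1902, (cx,cy)=(0.2764,-0.9611)
member 7 (3-5): L=2.7038, (cx,cy)=(0.9912,0.1324)
member 8 (4-5): L=4.6416, (cx,cy)=(0.3279,0.9447)
member 9 (4-6): L=2.8140, (cx,cy)=(1.0000,0.0000)
member 10 (5-6): L=4.5714, (cx,cy)=(0.2826,-0.9592)
solve A·x = −loads:
  F[0-1] = -20.1654 N (compression)
  F[0-2] = -118.9513 N (compression)
  F[1-2] = +22.0883 N (tension)
  F[1-3] = -12.8840 N (compression)
  F[2-3] = -22.3075 N (compression)
  F[2-4] = -103.4166 N (compression)
  F[3-4] = +16.6832 N (tension)
  F[3-5] = -25.7305 N (compression)
  F[4-5] = +43.7240 N (tension)
  F[4-6] = +11.1668 N (tension)
  F[5-6] = -39.5105 N (compression)
  Rx@0 = +124.3100 N
  Ry@0 = +19.4403 N
  Ry@6 = +37.8997 N

22.088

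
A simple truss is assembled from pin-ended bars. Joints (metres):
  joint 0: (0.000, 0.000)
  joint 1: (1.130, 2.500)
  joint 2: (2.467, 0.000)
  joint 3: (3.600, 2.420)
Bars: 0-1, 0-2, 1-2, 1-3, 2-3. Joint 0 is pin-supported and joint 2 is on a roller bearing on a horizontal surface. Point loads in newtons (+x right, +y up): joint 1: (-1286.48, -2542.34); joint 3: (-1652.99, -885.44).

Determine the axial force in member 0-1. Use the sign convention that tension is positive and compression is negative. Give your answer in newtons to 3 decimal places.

-4275.905

N=4 nodes, M=5 members, R=3 reactions → 2N=8, M+R=8
member 0 (0-1): L=2.7435, (cx,cy)=(0.4119,0.9112)
member 1 (0-2): L=2.4670, (cx,cy)=(1.0000,0.0000)
member 2 (1-2): L=2.8351, (cx,cy)=(0.4716,-0.8818)
member 3 (1-3): L=2.4713, (cx,cy)=(0.9995,-0.0324)
member 4 (2-3): L=2.6721, (cx,cy)=(0.4240,0.9057)
solve A·x = −loads:
  F[0-1] = -4275.9053 N (compression)
  F[0-2] = -1178.3115 N (compression)
  F[1-2] = +1580.3090 N (tension)
  F[1-3] = -1220.5838 N (compression)
  F[2-3] = -1021.3058 N (compression)
  Rx@0 = +2939.4700 N
  Ry@0 = +3896.3684 N
  Ry@2 = -468.5884 N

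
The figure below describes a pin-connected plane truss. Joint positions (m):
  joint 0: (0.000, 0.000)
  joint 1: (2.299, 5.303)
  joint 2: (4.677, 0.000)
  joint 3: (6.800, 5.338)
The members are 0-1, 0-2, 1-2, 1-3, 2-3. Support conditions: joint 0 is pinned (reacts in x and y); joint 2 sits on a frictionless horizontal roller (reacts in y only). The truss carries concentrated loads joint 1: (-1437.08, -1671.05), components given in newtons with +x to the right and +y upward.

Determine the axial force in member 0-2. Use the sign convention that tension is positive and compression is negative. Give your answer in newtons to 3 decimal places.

N=4 nodes, M=5 members, R=3 reactions → 2N=8, M+R=8
member 0 (0-1): L=5.7799, (cx,cy)=(0.3978,0.9175)
member 1 (0-2): L=4.6770, (cx,cy)=(1.0000,0.0000)
member 2 (1-2): L=5.8118, (cx,cy)=(0.4092,-0.9125)
member 3 (1-3): L=4.5011, (cx,cy)=(1.0000,0.0078)
member 4 (2-3): L=5.7447, (cx,cy)=(0.3696,0.9292)
solve A·x = −loads:
  F[0-1] = -2702.0077 N (compression)
  F[0-2] = -362.3350 N (compression)
  F[1-2] = +885.5375 N (tension)
  F[1-3] = +0.0000 N (tension)
  F[2-3] = +0.0000 N (tension)
  Rx@0 = +1437.0800 N
  Ry@0 = +2479.0661 N
  Ry@2 = -808.0161 N

-362.335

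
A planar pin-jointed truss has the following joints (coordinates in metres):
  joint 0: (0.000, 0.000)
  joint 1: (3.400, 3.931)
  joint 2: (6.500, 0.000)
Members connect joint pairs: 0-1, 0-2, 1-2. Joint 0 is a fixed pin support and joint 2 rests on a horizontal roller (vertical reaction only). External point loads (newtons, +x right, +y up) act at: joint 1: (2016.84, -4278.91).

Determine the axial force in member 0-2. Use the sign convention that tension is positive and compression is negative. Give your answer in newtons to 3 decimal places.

2726.929

N=3 nodes, M=3 members, R=3 reactions → 2N=6, M+R=6
member 0 (0-1): L=5.1974, (cx,cy)=(0.6542,0.7563)
member 1 (0-2): L=6.5000, (cx,cy)=(1.0000,0.0000)
member 2 (1-2): L=5.0063, (cx,cy)=(0.6192,-0.7852)
solve A·x = −loads:
  F[0-1] = -1085.4713 N (compression)
  F[0-2] = +2726.9290 N (tension)
  F[1-2] = -4403.7899 N (compression)
  Rx@0 = -2016.8400 N
  Ry@0 = +820.9881 N
  Ry@2 = +3457.9219 N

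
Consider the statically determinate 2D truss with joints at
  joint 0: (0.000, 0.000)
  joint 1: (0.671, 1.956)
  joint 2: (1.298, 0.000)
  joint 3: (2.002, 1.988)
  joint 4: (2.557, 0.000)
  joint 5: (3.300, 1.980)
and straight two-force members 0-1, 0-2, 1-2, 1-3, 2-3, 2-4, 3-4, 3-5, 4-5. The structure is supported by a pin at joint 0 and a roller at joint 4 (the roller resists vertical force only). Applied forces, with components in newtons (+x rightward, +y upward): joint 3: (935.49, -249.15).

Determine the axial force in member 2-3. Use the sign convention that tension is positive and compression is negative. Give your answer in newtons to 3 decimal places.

702.900

N=6 nodes, M=9 members, R=3 reactions → 2N=12, M+R=12
member 0 (0-1): L=2.0679, (cx,cy)=(0.3245,0.9459)
member 1 (0-2): L=1.2980, (cx,cy)=(1.0000,0.0000)
member 2 (1-2): L=2.0540, (cx,cy)=(0.3053,-0.9523)
member 3 (1-3): L=1.3314, (cx,cy)=(0.9997,0.0240)
member 4 (2-3): L=2.1090, (cx,cy)=(0.3338,0.9426)
member 5 (2-4): L=1.2590, (cx,cy)=(1.0000,0.0000)
member 6 (3-4): L=2.0640, (cx,cy)=(0.2689,-0.9632)
member 7 (3-5): L=1.2980, (cx,cy)=(1.0000,-0.0062)
member 8 (4-5): L=2.1148, (cx,cy)=(0.3513,0.9363)
solve A·x = −loads:
  F[0-1] = +711.7528 N (tension)
  F[0-2] = +704.5369 N (tension)
  F[1-2] = -695.7906 N (compression)
  F[1-3] = +443.4732 N (tension)
  F[2-3] = +702.9001 N (tension)
  F[2-4] = +257.5084 N (tension)
  F[3-4] = -957.6611 N (compression)
  F[3-5] = +0.0000 N (tension)
  F[4-5] = -0.0000 N (compression)
  Rx@0 = -935.4900 N
  Ry@0 = -673.2405 N
  Ry@4 = +922.3905 N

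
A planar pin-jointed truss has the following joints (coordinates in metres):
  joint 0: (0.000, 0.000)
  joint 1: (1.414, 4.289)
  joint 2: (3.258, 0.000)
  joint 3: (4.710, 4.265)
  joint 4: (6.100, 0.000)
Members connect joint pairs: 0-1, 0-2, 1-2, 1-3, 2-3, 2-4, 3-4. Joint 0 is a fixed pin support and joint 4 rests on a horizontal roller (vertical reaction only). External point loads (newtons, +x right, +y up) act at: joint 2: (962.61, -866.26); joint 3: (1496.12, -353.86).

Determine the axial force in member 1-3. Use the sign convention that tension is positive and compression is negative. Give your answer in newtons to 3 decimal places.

N=5 nodes, M=7 members, R=3 reactions → 2N=10, M+R=10
member 0 (0-1): L=4.5161, (cx,cy)=(0.3131,0.9497)
member 1 (0-2): L=3.2580, (cx,cy)=(1.0000,0.0000)
member 2 (1-2): L=4.6686, (cx,cy)=(0.3950,-0.9187)
member 3 (1-3): L=3.2961, (cx,cy)=(1.0000,-0.0073)
member 4 (2-3): L=4.5054, (cx,cy)=(0.3223,0.9466)
member 5 (2-4): L=2.8420, (cx,cy)=(1.0000,0.0000)
member 6 (3-4): L=4.4858, (cx,cy)=(0.3099,-0.9508)
solve A·x = −loads:
  F[0-1] = +591.5772 N (tension)
  F[0-2] = +2273.5049 N (tension)
  F[1-2] = -614.9510 N (compression)
  F[1-3] = +428.1291 N (tension)
  F[2-3] = +1511.8769 N (tension)
  F[2-4] = +580.7534 N (tension)
  F[3-4] = -1874.2005 N (compression)
  Rx@0 = -2458.7300 N
  Ry@0 = -561.8320 N
  Ry@4 = +1781.9520 N

428.129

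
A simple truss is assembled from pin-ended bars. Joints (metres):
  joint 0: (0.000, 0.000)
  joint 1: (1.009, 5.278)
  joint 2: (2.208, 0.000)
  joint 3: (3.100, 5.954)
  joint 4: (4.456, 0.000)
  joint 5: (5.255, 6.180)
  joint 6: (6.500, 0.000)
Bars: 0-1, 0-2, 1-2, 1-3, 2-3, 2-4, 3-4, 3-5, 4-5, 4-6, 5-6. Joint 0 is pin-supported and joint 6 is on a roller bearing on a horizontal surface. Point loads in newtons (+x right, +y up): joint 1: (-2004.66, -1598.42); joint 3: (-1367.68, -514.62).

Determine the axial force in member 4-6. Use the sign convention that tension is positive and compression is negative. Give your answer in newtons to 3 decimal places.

N=7 nodes, M=11 members, R=3 reactions → 2N=14, M+R=14
member 0 (0-1): L=5.3736, (cx,cy)=(0.1878,0.9822)
member 1 (0-2): L=2.2080, (cx,cy)=(1.0000,0.0000)
member 2 (1-2): L=5.4125, (cx,cy)=(0.2215,-0.9752)
member 3 (1-3): L=2.1976, (cx,cy)=(0.9515,0.3076)
member 4 (2-3): L=6.0204, (cx,cy)=(0.1482,0.9890)
member 5 (2-4): L=2.2480, (cx,cy)=(1.0000,0.0000)
member 6 (3-4): L=6.1065, (cx,cy)=(0.2221,-0.9750)
member 7 (3-5): L=2.1668, (cx,cy)=(0.9945,0.1043)
member 8 (4-5): L=6.2314, (cx,cy)=(0.1282,0.9917)
member 9 (4-6): L=2.0440, (cx,cy)=(1.0000,0.0000)
member 10 (5-6): L=6.3042, (cx,cy)=(0.1975,-0.9803)
solve A·x = −loads:
  F[0-1] = -4581.5531 N (compression)
  F[0-2] = -2512.0594 N (compression)
  F[1-2] = +3125.4262 N (tension)
  F[1-3] = +475.0532 N (tension)
  F[2-3] = -3081.7871 N (compression)
  F[2-4] = -1363.0955 N (compression)
  F[3-4] = +2534.2268 N (tension)
  F[3-5] = +804.7344 N (tension)
  F[4-5] = -2491.5207 N (compression)
  F[4-6] = -480.8804 N (compression)
  F[5-6] = +2434.9771 N (tension)
  Rx@0 = +3372.3400 N
  Ry@0 = +4500.0607 N
  Ry@6 = -2387.0207 N

-480.880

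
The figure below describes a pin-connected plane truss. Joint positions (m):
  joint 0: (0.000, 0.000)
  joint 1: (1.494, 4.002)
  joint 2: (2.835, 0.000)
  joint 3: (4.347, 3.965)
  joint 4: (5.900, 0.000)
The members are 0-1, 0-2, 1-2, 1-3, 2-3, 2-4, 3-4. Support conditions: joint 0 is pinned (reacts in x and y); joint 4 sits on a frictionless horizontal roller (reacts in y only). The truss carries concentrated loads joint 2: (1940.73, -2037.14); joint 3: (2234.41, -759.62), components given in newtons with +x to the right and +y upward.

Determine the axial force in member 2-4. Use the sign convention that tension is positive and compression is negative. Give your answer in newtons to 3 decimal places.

N=5 nodes, M=7 members, R=3 reactions → 2N=10, M+R=10
member 0 (0-1): L=4.2718, (cx,cy)=(0.3497,0.9368)
member 1 (0-2): L=2.8350, (cx,cy)=(1.0000,0.0000)
member 2 (1-2): L=4.2207, (cx,cy)=(0.3177,-0.9482)
member 3 (1-3): L=2.8532, (cx,cy)=(0.9999,-0.0130)
member 4 (2-3): L=4.2435, (cx,cy)=(0.3563,0.9344)
member 5 (2-4): L=3.0650, (cx,cy)=(1.0000,0.0000)
member 6 (3-4): L=4.2583, (cx,cy)=(0.3647,-0.9311)
solve A·x = −loads:
  F[0-1] = +259.7806 N (tension)
  F[0-2] = +4084.2849 N (tension)
  F[1-2] = -259.0429 N (compression)
  F[1-3] = +173.1728 N (tension)
  F[2-3] = +2443.1059 N (tension)
  F[2-4] = +1190.7514 N (tension)
  F[3-4] = -3265.0129 N (compression)
  Rx@0 = -4175.1400 N
  Ry@0 = -243.3749 N
  Ry@4 = +3040.1349 N

1190.751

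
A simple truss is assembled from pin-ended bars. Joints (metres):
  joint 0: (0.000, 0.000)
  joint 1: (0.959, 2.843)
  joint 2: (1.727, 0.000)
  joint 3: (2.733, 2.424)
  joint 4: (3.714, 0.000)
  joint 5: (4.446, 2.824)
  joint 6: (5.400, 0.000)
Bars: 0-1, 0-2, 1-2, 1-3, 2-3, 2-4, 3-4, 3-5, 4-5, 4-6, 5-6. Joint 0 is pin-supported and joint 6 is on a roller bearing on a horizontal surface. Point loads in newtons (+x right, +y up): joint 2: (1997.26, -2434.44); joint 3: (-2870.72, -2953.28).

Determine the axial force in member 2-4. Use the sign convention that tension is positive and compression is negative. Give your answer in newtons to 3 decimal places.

N=7 nodes, M=11 members, R=3 reactions → 2N=14, M+R=14
member 0 (0-1): L=3.0004, (cx,cy)=(0.3196,0.9475)
member 1 (0-2): L=1.7270, (cx,cy)=(1.0000,0.0000)
member 2 (1-2): L=2.9449, (cx,cy)=(0.2608,-0.9654)
member 3 (1-3): L=1.8228, (cx,cy)=(0.9732,-0.2299)
member 4 (2-3): L=2.6245, (cx,cy)=(0.3833,0.9236)
member 5 (2-4): L=1.9870, (cx,cy)=(1.0000,0.0000)
member 6 (3-4): L=2.6150, (cx,cy)=(0.3751,-0.9270)
member 7 (3-5): L=1.7591, (cx,cy)=(0.9738,0.2274)
member 8 (4-5): L=2.9173, (cx,cy)=(0.2509,0.9680)
member 9 (4-6): L=1.6860, (cx,cy)=(1.0000,0.0000)
member 10 (5-6): L=2.9808, (cx,cy)=(0.3200,-0.9474)
solve A·x = −loads:
  F[0-1] = -4646.8517 N (compression)
  F[0-2] = +611.7913 N (tension)
  F[1-2] = +5259.8990 N (tension)
  F[1-3] = -2935.5841 N (compression)
  F[2-3] = -2862.0562 N (compression)
  F[2-4] = +1083.3296 N (tension)
  F[3-4] = -1219.8227 N (compression)
  F[3-5] = -642.5508 N (compression)
  F[4-5] = +1168.1025 N (tension)
  F[4-6] = +332.6242 N (tension)
  F[5-6] = -1039.2893 N (compression)
  Rx@0 = +873.4600 N
  Ry@0 = +4403.0965 N
  Ry@6 = +984.6235 N

1083.330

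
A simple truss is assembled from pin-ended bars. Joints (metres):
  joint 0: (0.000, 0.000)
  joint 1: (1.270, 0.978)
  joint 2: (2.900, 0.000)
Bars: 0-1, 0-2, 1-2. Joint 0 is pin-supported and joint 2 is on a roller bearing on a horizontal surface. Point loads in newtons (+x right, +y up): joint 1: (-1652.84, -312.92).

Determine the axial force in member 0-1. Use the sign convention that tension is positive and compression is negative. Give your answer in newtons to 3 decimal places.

N=3 nodes, M=3 members, R=3 reactions → 2N=6, M+R=6
member 0 (0-1): L=1.6029, (cx,cy)=(0.7923,0.6101)
member 1 (0-2): L=2.9000, (cx,cy)=(1.0000,0.0000)
member 2 (1-2): L=1.9009, (cx,cy)=(0.8575,-0.5145)
solve A·x = −loads:
  F[0-1] = -1201.8510 N (compression)
  F[0-2] = -700.6144 N (compression)
  F[1-2] = +817.0498 N (tension)
  Rx@0 = +1652.8400 N
  Ry@0 = +733.2887 N
  Ry@2 = -420.3687 N

-1201.851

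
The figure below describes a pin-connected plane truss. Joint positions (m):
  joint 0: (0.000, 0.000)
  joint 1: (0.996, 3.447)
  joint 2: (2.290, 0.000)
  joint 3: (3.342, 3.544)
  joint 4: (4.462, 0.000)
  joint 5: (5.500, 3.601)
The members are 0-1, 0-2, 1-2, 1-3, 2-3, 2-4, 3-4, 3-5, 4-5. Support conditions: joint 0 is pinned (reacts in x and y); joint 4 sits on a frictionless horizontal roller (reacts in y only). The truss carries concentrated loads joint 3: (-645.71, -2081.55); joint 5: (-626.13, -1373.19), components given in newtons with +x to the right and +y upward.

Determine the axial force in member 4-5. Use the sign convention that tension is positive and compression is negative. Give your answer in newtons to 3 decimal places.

-1422.722

N=6 nodes, M=9 members, R=3 reactions → 2N=12, M+R=12
member 0 (0-1): L=3.5880, (cx,cy)=(0.2776,0.9607)
member 1 (0-2): L=2.2900, (cx,cy)=(1.0000,0.0000)
member 2 (1-2): L=3.6819, (cx,cy)=(0.3515,-0.9362)
member 3 (1-3): L=2.3480, (cx,cy)=(0.9991,0.0413)
member 4 (2-3): L=3.6968, (cx,cy)=(0.2846,0.9587)
member 5 (2-4): L=2.1720, (cx,cy)=(1.0000,0.0000)
member 6 (3-4): L=3.7168, (cx,cy)=(0.3013,-0.9535)
member 7 (3-5): L=2.1588, (cx,cy)=(0.9997,0.0264)
member 8 (4-5): L=3.7476, (cx,cy)=(0.2770,0.9609)
solve A·x = −loads:
  F[0-1] = -1271.1715 N (compression)
  F[0-2] = -918.9741 N (compression)
  F[1-2] = +1269.1446 N (tension)
  F[1-3] = -799.5904 N (compression)
  F[2-3] = -1239.4238 N (compression)
  F[2-4] = -120.2328 N (compression)
  F[3-4] = -908.7049 N (compression)
  F[3-5] = -232.1514 N (compression)
  F[4-5] = -1422.7216 N (compression)
  Rx@0 = +1271.8400 N
  Ry@0 = +1221.2136 N
  Ry@4 = +2233.5264 N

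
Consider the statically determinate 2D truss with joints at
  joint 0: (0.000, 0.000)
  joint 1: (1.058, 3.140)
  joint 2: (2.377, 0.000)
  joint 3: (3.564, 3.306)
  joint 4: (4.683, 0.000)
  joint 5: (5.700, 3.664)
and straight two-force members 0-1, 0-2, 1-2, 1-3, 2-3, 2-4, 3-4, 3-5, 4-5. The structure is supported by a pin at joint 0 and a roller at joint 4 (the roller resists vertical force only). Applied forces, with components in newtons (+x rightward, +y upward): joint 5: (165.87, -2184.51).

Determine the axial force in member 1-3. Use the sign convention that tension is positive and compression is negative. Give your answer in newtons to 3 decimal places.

445.964

N=6 nodes, M=9 members, R=3 reactions → 2N=12, M+R=12
member 0 (0-1): L=3.3135, (cx,cy)=(0.3193,0.9477)
member 1 (0-2): L=2.3770, (cx,cy)=(1.0000,0.0000)
member 2 (1-2): L=3.4058, (cx,cy)=(0.3873,-0.9220)
member 3 (1-3): L=2.5115, (cx,cy)=(0.9978,0.0661)
member 4 (2-3): L=3.5126, (cx,cy)=(0.3379,0.9412)
member 5 (2-4): L=2.3060, (cx,cy)=(1.0000,0.0000)
member 6 (3-4): L=3.4902, (cx,cy)=(0.3206,-0.9472)
member 7 (3-5): L=2.1658, (cx,cy)=(0.9862,0.1653)
member 8 (4-5): L=3.8025, (cx,cy)=(0.2675,0.9636)
solve A·x = −loads:
  F[0-1] = +637.5590 N (tension)
  F[0-2] = -37.7054 N (compression)
  F[1-2] = -623.3534 N (compression)
  F[1-3] = +445.9644 N (tension)
  F[2-3] = +610.6286 N (tension)
  F[2-4] = -485.4646 N (compression)
  F[3-4] = -494.5503 N (compression)
  F[3-5] = +821.1879 N (tension)
  F[4-5] = -2407.9711 N (compression)
  Rx@0 = -165.8700 N
  Ry@0 = -604.1841 N
  Ry@4 = +2788.6941 N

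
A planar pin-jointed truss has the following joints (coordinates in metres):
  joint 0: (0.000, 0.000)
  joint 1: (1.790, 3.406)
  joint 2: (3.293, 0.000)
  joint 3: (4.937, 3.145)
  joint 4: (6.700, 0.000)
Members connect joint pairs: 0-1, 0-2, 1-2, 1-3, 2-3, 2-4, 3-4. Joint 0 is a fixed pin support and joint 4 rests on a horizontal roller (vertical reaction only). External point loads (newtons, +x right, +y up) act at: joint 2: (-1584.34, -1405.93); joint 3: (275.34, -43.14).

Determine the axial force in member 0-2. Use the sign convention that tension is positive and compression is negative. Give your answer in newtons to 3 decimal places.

N=5 nodes, M=7 members, R=3 reactions → 2N=10, M+R=10
member 0 (0-1): L=3.8477, (cx,cy)=(0.4652,0.8852)
member 1 (0-2): L=3.2930, (cx,cy)=(1.0000,0.0000)
member 2 (1-2): L=3.7229, (cx,cy)=(0.4037,-0.9149)
member 3 (1-3): L=3.1578, (cx,cy)=(0.9966,-0.0827)
member 4 (2-3): L=3.5488, (cx,cy)=(0.4633,0.8862)
member 5 (2-4): L=3.4070, (cx,cy)=(1.0000,0.0000)
member 6 (3-4): L=3.6054, (cx,cy)=(0.4890,-0.8723)
solve A·x = −loads:
  F[0-1] = -674.4602 N (compression)
  F[0-2] = -995.2339 N (compression)
  F[1-2] = +706.8922 N (tension)
  F[1-3] = -601.2094 N (compression)
  F[2-3] = +856.6768 N (tension)
  F[2-4] = +477.6289 N (tension)
  F[3-4] = -976.7794 N (compression)
  Rx@0 = +1309.0000 N
  Ry@0 = +597.0321 N
  Ry@4 = +852.0379 N

-995.234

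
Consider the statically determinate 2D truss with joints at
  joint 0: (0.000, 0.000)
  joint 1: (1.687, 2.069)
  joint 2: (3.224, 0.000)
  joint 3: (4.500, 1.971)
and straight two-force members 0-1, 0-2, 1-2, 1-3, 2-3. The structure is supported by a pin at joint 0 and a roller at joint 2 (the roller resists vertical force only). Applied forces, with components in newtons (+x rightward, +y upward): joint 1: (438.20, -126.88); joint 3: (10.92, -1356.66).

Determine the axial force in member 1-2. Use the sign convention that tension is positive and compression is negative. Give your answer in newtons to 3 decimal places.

-1147.968

N=4 nodes, M=5 members, R=3 reactions → 2N=8, M+R=8
member 0 (0-1): L=2.6696, (cx,cy)=(0.6319,0.7750)
member 1 (0-2): L=3.2240, (cx,cy)=(1.0000,0.0000)
member 2 (1-2): L=2.5774, (cx,cy)=(0.5963,-0.8027)
member 3 (1-3): L=2.8147, (cx,cy)=(0.9994,-0.0348)
member 4 (2-3): L=2.3480, (cx,cy)=(0.5434,0.8394)
solve A·x = −loads:
  F[0-1] = +986.2184 N (tension)
  F[0-2] = -174.1024 N (compression)
  F[1-2] = -1147.9682 N (compression)
  F[1-3] = +870.1191 N (tension)
  F[2-3] = -1580.0509 N (compression)
  Rx@0 = -449.1200 N
  Ry@0 = -764.3433 N
  Ry@2 = +2247.8833 N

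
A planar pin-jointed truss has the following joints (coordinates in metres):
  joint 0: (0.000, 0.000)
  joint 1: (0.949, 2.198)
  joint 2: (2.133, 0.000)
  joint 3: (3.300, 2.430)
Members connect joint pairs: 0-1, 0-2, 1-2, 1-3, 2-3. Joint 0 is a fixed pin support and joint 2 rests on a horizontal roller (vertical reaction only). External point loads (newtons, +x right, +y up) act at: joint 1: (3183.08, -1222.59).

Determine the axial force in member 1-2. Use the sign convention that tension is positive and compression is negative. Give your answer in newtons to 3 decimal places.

-4343.540

N=4 nodes, M=5 members, R=3 reactions → 2N=8, M+R=8
member 0 (0-1): L=2.3941, (cx,cy)=(0.3964,0.9181)
member 1 (0-2): L=2.1330, (cx,cy)=(1.0000,0.0000)
member 2 (1-2): L=2.4966, (cx,cy)=(0.4742,-0.8804)
member 3 (1-3): L=2.3624, (cx,cy)=(0.9952,0.0982)
member 4 (2-3): L=2.6957, (cx,cy)=(0.4329,0.9014)
solve A·x = −loads:
  F[0-1] = +2833.5520 N (tension)
  F[0-2] = +2059.8940 N (tension)
  F[1-2] = -4343.5399 N (compression)
  F[1-3] = +0.0000 N (tension)
  F[2-3] = -0.0000 N (compression)
  Rx@0 = -3183.0800 N
  Ry@0 = -2601.4361 N
  Ry@2 = +3824.0261 N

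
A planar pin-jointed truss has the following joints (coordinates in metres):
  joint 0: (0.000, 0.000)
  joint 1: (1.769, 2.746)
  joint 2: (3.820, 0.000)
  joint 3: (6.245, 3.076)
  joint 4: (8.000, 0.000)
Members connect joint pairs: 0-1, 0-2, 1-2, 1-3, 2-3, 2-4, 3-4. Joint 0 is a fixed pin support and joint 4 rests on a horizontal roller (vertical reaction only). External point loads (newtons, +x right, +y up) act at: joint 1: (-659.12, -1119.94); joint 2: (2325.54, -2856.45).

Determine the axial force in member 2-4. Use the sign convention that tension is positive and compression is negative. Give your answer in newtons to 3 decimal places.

N=5 nodes, M=7 members, R=3 reactions → 2N=10, M+R=10
member 0 (0-1): L=3.2665, (cx,cy)=(0.5416,0.8407)
member 1 (0-2): L=3.8200, (cx,cy)=(1.0000,0.0000)
member 2 (1-2): L=3.4274, (cx,cy)=(0.5984,-0.8012)
member 3 (1-3): L=4.4881, (cx,cy)=(0.9973,0.0735)
member 4 (2-3): L=3.9169, (cx,cy)=(0.6191,0.7853)
member 5 (2-4): L=4.1800, (cx,cy)=(1.0000,0.0000)
member 6 (3-4): L=3.5414, (cx,cy)=(0.4956,-0.8686)
solve A·x = −loads:
  F[0-1] = -3082.1363 N (compression)
  F[0-2] = +3335.5877 N (tension)
  F[1-2] = +1652.2079 N (tension)
  F[1-3] = -2004.1729 N (compression)
  F[2-3] = +1951.7447 N (tension)
  F[2-4] = +790.4111 N (tension)
  F[3-4] = -1594.9822 N (compression)
  Rx@0 = -1666.4200 N
  Ry@0 = +2591.0313 N
  Ry@4 = +1385.3587 N

790.411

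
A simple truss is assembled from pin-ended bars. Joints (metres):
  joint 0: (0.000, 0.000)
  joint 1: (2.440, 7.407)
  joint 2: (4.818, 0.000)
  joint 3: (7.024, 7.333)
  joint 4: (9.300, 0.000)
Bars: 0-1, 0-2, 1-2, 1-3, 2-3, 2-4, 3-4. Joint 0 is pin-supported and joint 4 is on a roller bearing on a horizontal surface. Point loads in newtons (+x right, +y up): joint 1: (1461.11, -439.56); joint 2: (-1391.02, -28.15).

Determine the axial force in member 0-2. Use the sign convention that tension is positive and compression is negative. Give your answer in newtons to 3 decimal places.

-201.977

N=5 nodes, M=7 members, R=3 reactions → 2N=10, M+R=10
member 0 (0-1): L=7.7985, (cx,cy)=(0.3129,0.9498)
member 1 (0-2): L=4.8180, (cx,cy)=(1.0000,0.0000)
member 2 (1-2): L=7.7794, (cx,cy)=(0.3057,-0.9521)
member 3 (1-3): L=4.5846, (cx,cy)=(0.9999,-0.0161)
member 4 (2-3): L=7.6576, (cx,cy)=(0.2881,0.9576)
member 5 (2-4): L=4.4820, (cx,cy)=(1.0000,0.0000)
member 6 (3-4): L=7.6781, (cx,cy)=(0.2964,-0.9551)
solve A·x = −loads:
  F[0-1] = +869.5604 N (tension)
  F[0-2] = -201.9772 N (compression)
  F[1-2] = -1315.7391 N (compression)
  F[1-3] = -786.9496 N (compression)
  F[2-3] = +1337.6161 N (tension)
  F[2-4] = +401.5085 N (tension)
  F[3-4] = -1354.4896 N (compression)
  Rx@0 = -70.0900 N
  Ry@0 = -825.9024 N
  Ry@4 = +1293.6124 N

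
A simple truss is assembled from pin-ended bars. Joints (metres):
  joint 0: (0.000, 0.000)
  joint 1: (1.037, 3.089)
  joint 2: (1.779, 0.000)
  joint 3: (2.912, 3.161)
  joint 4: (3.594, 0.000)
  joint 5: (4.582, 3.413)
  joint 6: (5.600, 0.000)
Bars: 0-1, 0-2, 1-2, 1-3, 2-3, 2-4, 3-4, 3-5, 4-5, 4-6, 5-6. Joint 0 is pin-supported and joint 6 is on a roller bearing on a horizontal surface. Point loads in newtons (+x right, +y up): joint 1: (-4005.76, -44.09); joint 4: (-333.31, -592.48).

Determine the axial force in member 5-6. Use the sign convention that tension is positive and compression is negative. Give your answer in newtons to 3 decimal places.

N=7 nodes, M=11 members, R=3 reactions → 2N=14, M+R=14
member 0 (0-1): L=3.2584, (cx,cy)=(0.3183,0.9480)
member 1 (0-2): L=1.7790, (cx,cy)=(1.0000,0.0000)
member 2 (1-2): L=3.1769, (cx,cy)=(0.2336,-0.9723)
member 3 (1-3): L=1.8764, (cx,cy)=(0.9993,0.0384)
member 4 (2-3): L=3.3579, (cx,cy)=(0.3374,0.9414)
member 5 (2-4): L=1.8150, (cx,cy)=(1.0000,0.0000)
member 6 (3-4): L=3.2337, (cx,cy)=(0.2109,-0.9775)
member 7 (3-5): L=1.6889, (cx,cy)=(0.9888,0.1492)
member 8 (4-5): L=3.5531, (cx,cy)=(0.2781,0.9606)
member 9 (4-6): L=2.0060, (cx,cy)=(1.0000,0.0000)
member 10 (5-6): L=3.5616, (cx,cy)=(0.2858,-0.9583)
solve A·x = −loads:
  F[0-1] = -2592.5640 N (compression)
  F[0-2] = -3513.9799 N (compression)
  F[1-2] = +2584.1098 N (tension)
  F[1-3] = +2579.0157 N (tension)
  F[2-3] = -2669.1645 N (compression)
  F[2-4] = -2009.8195 N (compression)
  F[3-4] = +2642.0033 N (tension)
  F[3-5] = +1131.9785 N (tension)
  F[4-5] = -2071.8047 N (compression)
  F[4-6] = -543.2106 N (compression)
  F[5-6] = +1900.4823 N (tension)
  Rx@0 = +4339.0700 N
  Ry@0 = +2457.7661 N
  Ry@6 = -1821.1961 N

1900.482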